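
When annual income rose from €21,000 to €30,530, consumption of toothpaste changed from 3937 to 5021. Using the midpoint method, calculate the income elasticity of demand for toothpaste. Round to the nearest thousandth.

%ΔQ = (5021 − 3937)/[(3937+5021)/2] = 1084/4479 ≈ 0.2420.
%ΔI = (30,530 − 21,000)/[(21,000+30,530)/2] = 9530/25765 ≈ 0.3699.
E_I = %ΔQ/%ΔI ≈ 0.654.
E_I ∈ (0,1): normal good (necessity).

0.654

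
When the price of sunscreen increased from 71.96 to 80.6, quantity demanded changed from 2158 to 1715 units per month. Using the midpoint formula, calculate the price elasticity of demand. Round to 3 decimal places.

%Δq = (1715 − 2158)/[(2158 + 1715)/2] = -443/1936.5 ≈ -0.2288.
%ΔP = (80.6 − 71.96)/[(71.96 + 80.6)/2] = 8.64/76.28 ≈ 0.1133.
Arc elasticity E = %Δq/%ΔP ≈ -0.2288/0.1133 ≈ -2.020.
|E| > 1: demand is elastic over this range.

-2.020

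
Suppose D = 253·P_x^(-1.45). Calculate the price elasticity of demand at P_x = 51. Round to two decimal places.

For a Cobb–Douglas (constant-elasticity) form D = A·P_x^α·…, the elasticity with respect to P_x equals the exponent α at every point.
Here the exponent on P_x is -1.45, so the price elasticity of demand is -1.45.

-1.45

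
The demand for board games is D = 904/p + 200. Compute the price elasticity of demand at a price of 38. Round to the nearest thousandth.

At p = 38, D = 223.7895.
dD/dp = −904/p² = −0.626.
Point elasticity E = (dD/dp)·(p/D) = -0.626 × 38/223.7895 ≈ -0.106.
|E| < 1, so demand is inelastic at this price.

-0.106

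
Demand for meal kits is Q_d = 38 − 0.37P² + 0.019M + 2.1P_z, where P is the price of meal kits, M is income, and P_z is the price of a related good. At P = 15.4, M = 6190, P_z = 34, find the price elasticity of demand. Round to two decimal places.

Q_d = 38 − 0.37(15.4)² + 0.019(6190) + 2.1(34) = 38 − 87.7492 + 117.61 + 71.4 = 139.2608.
∂Q_d/∂P = −2·0.37·P = -11.396, so E_p = -11.396·(15.4/139.2608) ≈ -1.26.
|E_p| > 1: demand is elastic.

-1.26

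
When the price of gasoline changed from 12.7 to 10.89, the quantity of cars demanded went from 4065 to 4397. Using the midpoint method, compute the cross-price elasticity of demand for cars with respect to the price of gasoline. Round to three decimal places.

%ΔQ_x = (4397 − 4065)/[(4065+4397)/2] = 332/4231 ≈ 0.0785.
%ΔP_y = (10.89 − 12.7)/[(12.7+10.89)/2] ≈ -0.1535.
E_xy = 0.0785/-0.1535 ≈ -0.511.
E_xy < 0, so cars and gasoline are complements.

-0.511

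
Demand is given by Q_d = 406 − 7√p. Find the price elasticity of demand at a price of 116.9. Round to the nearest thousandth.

At p = 116.9, Q_d = 330.3158.
dQ_d/dp = −7/(2√p) = −7/(2·10.812).
Point elasticity E = (dQ_d/dp)·(p/Q_d) = -0.3237 × 116.9/330.3158 ≈ -0.115.
|E| < 1, so demand is inelastic at this price.

-0.115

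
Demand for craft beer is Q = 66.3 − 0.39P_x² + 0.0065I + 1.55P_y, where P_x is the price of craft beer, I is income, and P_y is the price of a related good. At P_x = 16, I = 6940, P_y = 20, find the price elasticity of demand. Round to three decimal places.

Evaluating quantity at (P_x, I, P_y) gives Q = 66.3 − 0.39(16)² + 0.0065(6940) + 1.55(20) = 66.3 − 99.84 + 45.11 + 31 = 42.57.
∂Q/∂P_x = −2·0.39·P_x = -12.48, so E_p = -12.48·(16/42.57) ≈ -4.691.
|E_p| > 1: demand is elastic.

-4.691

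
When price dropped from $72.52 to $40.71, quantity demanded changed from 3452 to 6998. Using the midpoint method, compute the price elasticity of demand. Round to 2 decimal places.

%ΔQ = (6998 − 3452)/[(3452 + 6998)/2] = 3546/5225 ≈ 0.6787.
%ΔP = (40.71 − 72.52)/[(72.52 + 40.71)/2] = -31.81/56.615 ≈ -0.5619.
Arc elasticity E = %ΔQ/%ΔP ≈ 0.6787/-0.5619 ≈ -1.21.
|E| > 1: demand is elastic over this range.

-1.21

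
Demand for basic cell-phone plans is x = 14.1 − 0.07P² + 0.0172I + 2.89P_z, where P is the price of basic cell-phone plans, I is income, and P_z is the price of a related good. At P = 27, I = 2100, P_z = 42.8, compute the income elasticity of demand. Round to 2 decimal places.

0.29

Evaluating quantity at (P, I, P_z) gives x = 14.1 − 0.07(27)² + 0.0172(2100) + 2.89(42.8) = 14.1 − 51.03 + 36.12 + 123.692 = 122.882.
∂x/∂I = +0.0172, so E_I = 0.0172·(2100/122.882) ≈ 0.29.
E_I ∈ (0,1): normal good (necessity).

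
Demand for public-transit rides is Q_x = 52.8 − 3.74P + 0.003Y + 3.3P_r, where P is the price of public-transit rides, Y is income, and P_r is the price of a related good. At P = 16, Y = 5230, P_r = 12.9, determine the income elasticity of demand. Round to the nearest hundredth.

First evaluate Q_x: 52.8 − 3.74(16) + 0.003(5230) + 3.3(12.9) = 52.8 − 59.84 + 15.69 + 42.57 = 51.22.
∂Q_x/∂Y = +0.003, so E_I = 0.003·(5230/51.22) ≈ 0.31.
E_I ∈ (0,1): normal good (necessity).

0.31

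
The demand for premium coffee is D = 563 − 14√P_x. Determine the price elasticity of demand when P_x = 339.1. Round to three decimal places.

At P_x = 339.1, D = 305.1946.
dD/dP_x = −14/(2√P_x) = −14/(2·18.4147).
Point elasticity E = (dD/dP_x)·(P_x/D) = -0.3801 × 339.1/305.1946 ≈ -0.422.
|E| < 1, so demand is inelastic at this price.

-0.422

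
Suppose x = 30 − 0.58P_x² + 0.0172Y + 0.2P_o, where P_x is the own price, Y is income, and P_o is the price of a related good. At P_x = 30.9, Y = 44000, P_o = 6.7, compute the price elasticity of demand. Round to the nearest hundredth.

-4.73

Evaluating quantity at (P_x, Y, P_o) gives x = 30 − 0.58(30.9)² + 0.0172(44000) + 0.2(6.7) = 30 − 553.7898 + 756.8 + 1.34 = 234.3502.
∂x/∂P_x = −2·0.58·P_x = -35.844, so E_p = -35.844·(30.9/234.3502) ≈ -4.73.
|E_p| > 1: demand is elastic.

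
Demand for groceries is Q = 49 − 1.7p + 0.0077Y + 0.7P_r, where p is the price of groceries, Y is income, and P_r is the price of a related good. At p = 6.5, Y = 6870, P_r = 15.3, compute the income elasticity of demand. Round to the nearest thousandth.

0.521

Q = 49 − 1.7(6.5) + 0.0077(6870) + 0.7(15.3) = 49 − 11.05 + 52.899 + 10.71 = 101.559.
∂Q/∂Y = +0.0077, so E_I = 0.0077·(6870/101.559) ≈ 0.521.
E_I ∈ (0,1): normal good (necessity).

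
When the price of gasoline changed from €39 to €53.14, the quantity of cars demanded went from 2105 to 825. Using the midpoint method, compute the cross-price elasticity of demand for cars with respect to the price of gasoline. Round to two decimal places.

%ΔQ_x = (825 − 2105)/[(2105+825)/2] = -1280/1465 ≈ -0.8737.
%ΔP_y = (53.14 − 39)/[(39+53.14)/2] ≈ 0.3069.
E_xy = -0.8737/0.3069 ≈ -2.85.
E_xy < 0, so cars and gasoline are complements.

-2.85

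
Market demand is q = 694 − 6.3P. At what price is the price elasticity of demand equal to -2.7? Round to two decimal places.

80.39

Set −bP/(a − bP) = −2.7 ⇒ bP = 2.7(a − bP) ⇒ bP(1+2.7) = 2.7·a.
P = 2.7·694/(6.3·3.7) ≈ 80.39.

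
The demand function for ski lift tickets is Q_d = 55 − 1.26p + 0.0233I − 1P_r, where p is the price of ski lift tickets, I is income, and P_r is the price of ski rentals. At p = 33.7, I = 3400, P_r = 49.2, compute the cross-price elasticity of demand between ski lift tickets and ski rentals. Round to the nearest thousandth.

-1.156

Evaluating quantity at (p, I, P_r) gives Q_d = 55 − 1.26(33.7) + 0.0233(3400) − 1(49.2) = 55 − 42.462 + 79.22 − 49.2 = 42.558.
∂Q_d/∂P_r = −1, so E_xy = -1·(49.2/42.558) ≈ -1.156.
E_xy < 0: the goods are complements.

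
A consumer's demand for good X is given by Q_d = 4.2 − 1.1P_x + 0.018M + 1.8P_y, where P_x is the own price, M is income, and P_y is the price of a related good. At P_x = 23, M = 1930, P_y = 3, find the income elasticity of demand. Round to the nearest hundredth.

1.82

Substituting, Q_d = 4.2 − 1.1(23) + 0.018(1930) + 1.8(3) = 4.2 − 25.3 + 34.74 + 5.4 = 19.04.
∂Q_d/∂M = +0.018, so E_I = 0.018·(1930/19.04) ≈ 1.82.
E_I > 1: normal good (luxury).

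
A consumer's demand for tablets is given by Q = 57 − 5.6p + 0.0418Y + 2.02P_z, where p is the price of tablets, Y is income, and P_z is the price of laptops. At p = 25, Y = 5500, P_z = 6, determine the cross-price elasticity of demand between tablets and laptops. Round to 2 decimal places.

0.08

Evaluating quantity at (p, Y, P_z) gives Q = 57 − 5.6(25) + 0.0418(5500) + 2.02(6) = 57 − 140 + 229.9 + 12.12 = 159.02.
∂Q/∂P_z = +2.02, so E_xy = 2.02·(6/159.02) ≈ 0.08.
E_xy > 0: the goods are substitutes.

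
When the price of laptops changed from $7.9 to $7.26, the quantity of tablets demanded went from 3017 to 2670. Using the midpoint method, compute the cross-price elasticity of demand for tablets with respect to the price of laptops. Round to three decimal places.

1.445

%ΔQ_x = (2670 − 3017)/[(3017+2670)/2] = -347/2843.5 ≈ -0.1220.
%ΔP_y = (7.26 − 7.9)/[(7.9+7.26)/2] ≈ -0.0844.
E_xy = -0.1220/-0.0844 ≈ 1.445.
E_xy > 0, so tablets and laptops are substitutes.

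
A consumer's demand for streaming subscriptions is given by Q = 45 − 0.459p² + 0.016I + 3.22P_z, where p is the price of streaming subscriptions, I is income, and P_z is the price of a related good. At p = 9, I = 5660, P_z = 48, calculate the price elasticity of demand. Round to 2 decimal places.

-0.29

Evaluating quantity at (p, I, P_z) gives Q = 45 − 0.459(9)² + 0.016(5660) + 3.22(48) = 45 − 37.179 + 90.56 + 154.56 = 252.941.
∂Q/∂p = −2·0.459·p = -8.262, so E_p = -8.262·(9/252.941) ≈ -0.29.
|E_p| < 1: demand is inelastic.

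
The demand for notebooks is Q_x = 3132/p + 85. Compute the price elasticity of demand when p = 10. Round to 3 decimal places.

At p = 10, Q_x = 398.2.
dQ_x/dp = −3132/p² = −31.32.
Point elasticity E = (dQ_x/dp)·(p/Q_x) = -31.32 × 10/398.2 ≈ -0.787.
|E| < 1, so demand is inelastic at this price.

-0.787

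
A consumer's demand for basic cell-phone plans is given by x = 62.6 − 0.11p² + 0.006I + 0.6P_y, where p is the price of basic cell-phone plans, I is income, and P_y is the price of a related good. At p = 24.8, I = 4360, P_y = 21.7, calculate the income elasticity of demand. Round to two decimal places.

0.77

x = 62.6 − 0.11(24.8)² + 0.006(4360) + 0.6(21.7) = 62.6 − 67.6544 + 26.16 + 13.02 = 34.1256.
∂x/∂I = +0.006, so E_I = 0.006·(4360/34.1256) ≈ 0.77.
E_I ∈ (0,1): normal good (necessity).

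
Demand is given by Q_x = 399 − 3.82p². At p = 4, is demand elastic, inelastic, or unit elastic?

At p = 4, Q_x = 337.88.
dQ_x/dp = −2·3.82·p = −30.56.
Point elasticity E = (dQ_x/dp)·(p/Q_x) = -30.56 × 4/337.88 ≈ -0.362.
|E| ≈ 0.362 < 1, so demand is inelastic.

inelastic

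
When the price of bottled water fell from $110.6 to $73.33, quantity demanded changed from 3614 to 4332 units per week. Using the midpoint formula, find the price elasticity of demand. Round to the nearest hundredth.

-0.45

%Δq = (4332 − 3614)/[(3614 + 4332)/2] = 718/3973 ≈ 0.1807.
%Δp = (73.33 − 110.6)/[(110.6 + 73.33)/2] = -37.27/91.965 ≈ -0.4053.
Arc elasticity E = %Δq/%Δp ≈ 0.1807/-0.4053 ≈ -0.45.
|E| < 1: demand is inelastic over this range.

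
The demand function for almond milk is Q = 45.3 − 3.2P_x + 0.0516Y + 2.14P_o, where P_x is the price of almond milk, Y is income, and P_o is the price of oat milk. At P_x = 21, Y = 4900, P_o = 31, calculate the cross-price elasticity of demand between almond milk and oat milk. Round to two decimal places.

0.22

Q = 45.3 − 3.2(21) + 0.0516(4900) + 2.14(31) = 45.3 − 67.2 + 252.84 + 66.34 = 297.28.
∂Q/∂P_o = +2.14, so E_xy = 2.14·(31/297.28) ≈ 0.22.
E_xy > 0: the goods are substitutes.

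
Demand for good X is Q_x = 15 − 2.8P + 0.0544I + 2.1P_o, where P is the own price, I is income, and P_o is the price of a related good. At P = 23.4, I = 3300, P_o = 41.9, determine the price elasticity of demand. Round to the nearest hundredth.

-0.30

At the given point, Q_x = 15 − 2.8(23.4) + 0.0544(3300) + 2.1(41.9) = 15 − 65.52 + 179.52 + 87.99 = 216.99.
∂Q_x/∂P = −2.8, so E_p = (−2.8)·(23.4/216.99) ≈ -0.30.
|E_p| < 1: demand is inelastic.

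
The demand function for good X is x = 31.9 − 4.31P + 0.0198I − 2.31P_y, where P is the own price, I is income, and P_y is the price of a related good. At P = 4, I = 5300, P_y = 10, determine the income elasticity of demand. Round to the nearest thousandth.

First evaluate x: 31.9 − 4.31(4) + 0.0198(5300) − 2.31(10) = 31.9 − 17.24 + 104.94 − 23.1 = 96.5.
∂x/∂I = +0.0198, so E_I = 0.0198·(5300/96.5) ≈ 1.087.
E_I > 1: normal good (luxury).

1.087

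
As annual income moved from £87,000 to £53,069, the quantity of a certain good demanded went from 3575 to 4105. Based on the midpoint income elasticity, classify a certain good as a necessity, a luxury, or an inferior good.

%ΔQ = (4105 − 3575)/[(3575+4105)/2] = 530/3840 ≈ 0.1380.
%ΔM = (53,069 − 87,000)/[(87,000+53,069)/2] = -33931/70034.5 ≈ -0.4845.
E_I = %ΔQ/%ΔM ≈ -0.285.
E_I < 0: inferior good.

inferior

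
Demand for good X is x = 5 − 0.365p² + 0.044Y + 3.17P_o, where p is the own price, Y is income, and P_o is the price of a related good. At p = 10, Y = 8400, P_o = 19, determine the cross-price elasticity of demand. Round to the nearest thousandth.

0.151

At the given point, x = 5 − 0.365(10)² + 0.044(8400) + 3.17(19) = 5 − 36.5 + 369.6 + 60.23 = 398.33.
∂x/∂P_o = +3.17, so E_xy = 3.17·(19/398.33) ≈ 0.151.
E_xy > 0: the goods are substitutes.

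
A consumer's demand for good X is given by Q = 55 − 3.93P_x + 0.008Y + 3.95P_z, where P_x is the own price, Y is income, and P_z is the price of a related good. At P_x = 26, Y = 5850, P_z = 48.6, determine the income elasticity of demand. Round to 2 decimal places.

Q = 55 − 3.93(26) + 0.008(5850) + 3.95(48.6) = 55 − 102.18 + 46.8 + 191.97 = 191.59.
∂Q/∂Y = +0.008, so E_I = 0.008·(5850/191.59) ≈ 0.24.
E_I ∈ (0,1): normal good (necessity).

0.24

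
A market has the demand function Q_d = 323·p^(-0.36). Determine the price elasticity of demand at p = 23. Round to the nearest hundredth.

-0.36

For a Cobb–Douglas (constant-elasticity) form Q_d = A·p^α·…, the elasticity with respect to p equals the exponent α at every point.
Here the exponent on p is -0.36, so the price elasticity of demand is -0.36.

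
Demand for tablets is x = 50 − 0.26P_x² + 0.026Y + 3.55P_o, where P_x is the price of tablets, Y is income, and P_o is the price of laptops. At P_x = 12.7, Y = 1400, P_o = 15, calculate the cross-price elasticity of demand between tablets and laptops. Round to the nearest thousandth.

0.545

At the given point, x = 50 − 0.26(12.7)² + 0.026(1400) + 3.55(15) = 50 − 41.9354 + 36.4 + 53.25 = 97.7146.
∂x/∂P_o = +3.55, so E_xy = 3.55·(15/97.7146) ≈ 0.545.
E_xy > 0: the goods are substitutes.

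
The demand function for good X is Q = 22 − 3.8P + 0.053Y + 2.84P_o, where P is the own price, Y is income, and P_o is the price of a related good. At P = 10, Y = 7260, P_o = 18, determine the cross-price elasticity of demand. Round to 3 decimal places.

0.122

Q = 22 − 3.8(10) + 0.053(7260) + 2.84(18) = 22 − 38 + 384.78 + 51.12 = 419.9.
∂Q/∂P_o = +2.84, so E_xy = 2.84·(18/419.9) ≈ 0.122.
E_xy > 0: the goods are substitutes.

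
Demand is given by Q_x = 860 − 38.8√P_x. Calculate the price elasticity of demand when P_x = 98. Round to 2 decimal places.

-0.40

At P_x = 98, Q_x = 475.8996.
dQ_x/dP_x = −38.8/(2√P_x) = −38.8/(2·9.8995).
Point elasticity E = (dQ_x/dP_x)·(P_x/Q_x) = -1.9597 × 98/475.8996 ≈ -0.40.
|E| < 1, so demand is inelastic at this price.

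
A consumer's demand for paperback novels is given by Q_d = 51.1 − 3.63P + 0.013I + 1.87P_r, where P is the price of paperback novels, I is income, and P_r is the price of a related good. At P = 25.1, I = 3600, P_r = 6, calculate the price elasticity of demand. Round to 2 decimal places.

-5.06

Evaluating quantity at (P, I, P_r) gives Q_d = 51.1 − 3.63(25.1) + 0.013(3600) + 1.87(6) = 51.1 − 91.113 + 46.8 + 11.22 = 18.007.
∂Q_d/∂P = −3.63, so E_p = (−3.63)·(25.1/18.007) ≈ -5.06.
|E_p| > 1: demand is elastic.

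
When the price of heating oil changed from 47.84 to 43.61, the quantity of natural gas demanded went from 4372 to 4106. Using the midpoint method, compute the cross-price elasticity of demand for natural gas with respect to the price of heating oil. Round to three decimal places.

0.678

%ΔQ_x = (4106 − 4372)/[(4372+4106)/2] = -266/4239 ≈ -0.0628.
%ΔP_y = (43.61 − 47.84)/[(47.84+43.61)/2] ≈ -0.0925.
E_xy = -0.0628/-0.0925 ≈ 0.678.
E_xy > 0, so natural gas and heating oil are substitutes.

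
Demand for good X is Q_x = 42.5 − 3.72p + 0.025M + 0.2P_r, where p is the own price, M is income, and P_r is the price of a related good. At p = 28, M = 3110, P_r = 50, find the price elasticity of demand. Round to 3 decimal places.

-3.992

Substituting, Q_x = 42.5 − 3.72(28) + 0.025(3110) + 0.2(50) = 42.5 − 104.16 + 77.75 + 10 = 26.09.
∂Q_x/∂p = −3.72, so E_p = (−3.72)·(28/26.09) ≈ -3.992.
|E_p| > 1: demand is elastic.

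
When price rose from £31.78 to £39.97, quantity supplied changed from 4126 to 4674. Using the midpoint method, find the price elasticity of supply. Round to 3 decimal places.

%Δq = (4674 − 4126)/[(4126 + 4674)/2] = 548/4400 ≈ 0.1245.
%Δp = (39.97 − 31.78)/[(31.78 + 39.97)/2] = 8.19/35.875 ≈ 0.2283.
Arc elasticity E = %Δq/%Δp ≈ 0.1245/0.2283 ≈ 0.546.
|E| < 1: supply is inelastic over this range.

0.546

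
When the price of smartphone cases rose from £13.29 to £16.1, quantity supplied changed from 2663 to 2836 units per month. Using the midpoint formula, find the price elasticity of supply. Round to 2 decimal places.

%Δq = (2836 − 2663)/[(2663 + 2836)/2] = 173/2749.5 ≈ 0.0629.
%Δp = (16.1 − 13.29)/[(13.29 + 16.1)/2] = 2.81/14.695 ≈ 0.1912.
Arc elasticity E = %Δq/%Δp ≈ 0.0629/0.1912 ≈ 0.33.
|E| < 1: supply is inelastic over this range.

0.33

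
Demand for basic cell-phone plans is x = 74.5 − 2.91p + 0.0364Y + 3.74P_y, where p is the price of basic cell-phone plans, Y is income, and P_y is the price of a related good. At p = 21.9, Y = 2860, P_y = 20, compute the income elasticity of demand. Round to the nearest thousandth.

0.549

x = 74.5 − 2.91(21.9) + 0.0364(2860) + 3.74(20) = 74.5 − 63.729 + 104.104 + 74.8 = 189.675.
∂x/∂Y = +0.0364, so E_I = 0.0364·(2860/189.675) ≈ 0.549.
E_I ∈ (0,1): normal good (necessity).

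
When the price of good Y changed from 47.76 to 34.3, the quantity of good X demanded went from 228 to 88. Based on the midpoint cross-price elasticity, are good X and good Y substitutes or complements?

substitutes

%ΔQ_x = (88 − 228)/[(228+88)/2] = -140/158 ≈ -0.8861.
%ΔP_y = (34.3 − 47.76)/[(47.76+34.3)/2] ≈ -0.3281.
E_xy = -0.8861/-0.3281 ≈ 2.701.
E_xy > 0, so the goods are substitutes.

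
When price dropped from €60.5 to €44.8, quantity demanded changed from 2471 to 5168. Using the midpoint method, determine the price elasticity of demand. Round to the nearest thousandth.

%ΔQ = (5168 − 2471)/[(2471 + 5168)/2] = 2697/3819.5 ≈ 0.7061.
%Δp = (44.8 − 60.5)/[(60.5 + 44.8)/2] = -15.7/52.65 ≈ -0.2982.
Arc elasticity E = %ΔQ/%Δp ≈ 0.7061/-0.2982 ≈ -2.368.
|E| > 1: demand is elastic over this range.

-2.368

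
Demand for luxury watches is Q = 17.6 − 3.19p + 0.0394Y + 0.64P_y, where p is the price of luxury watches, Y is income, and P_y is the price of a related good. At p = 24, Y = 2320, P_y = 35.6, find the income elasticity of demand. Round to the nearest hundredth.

1.65

At the given point, Q = 17.6 − 3.19(24) + 0.0394(2320) + 0.64(35.6) = 17.6 − 76.56 + 91.408 + 22.784 = 55.232.
∂Q/∂Y = +0.0394, so E_I = 0.0394·(2320/55.232) ≈ 1.65.
E_I > 1: normal good (luxury).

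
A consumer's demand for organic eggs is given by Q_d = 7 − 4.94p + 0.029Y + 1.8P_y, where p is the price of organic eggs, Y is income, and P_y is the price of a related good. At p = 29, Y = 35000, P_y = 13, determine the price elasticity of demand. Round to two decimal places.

-0.16

Q_d = 7 − 4.94(29) + 0.029(35000) + 1.8(13) = 7 − 143.26 + 1015 + 23.4 = 902.14.
∂Q_d/∂p = −4.94, so E_p = (−4.94)·(29/902.14) ≈ -0.16.
|E_p| < 1: demand is inelastic.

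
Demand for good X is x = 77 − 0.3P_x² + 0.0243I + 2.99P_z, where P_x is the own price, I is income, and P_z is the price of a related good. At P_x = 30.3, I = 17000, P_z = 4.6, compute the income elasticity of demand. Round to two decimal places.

1.81

At the given point, x = 77 − 0.3(30.3)² + 0.0243(17000) + 2.99(4.6) = 77 − 275.427 + 413.1 + 13.754 = 228.427.
∂x/∂I = +0.0243, so E_I = 0.0243·(17000/228.427) ≈ 1.81.
E_I > 1: normal good (luxury).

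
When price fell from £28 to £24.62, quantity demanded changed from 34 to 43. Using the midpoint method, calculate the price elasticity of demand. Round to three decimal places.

-1.820

%ΔQ = (43 − 34)/[(34 + 43)/2] = 9/38.5 ≈ 0.2338.
%ΔP = (24.62 − 28)/[(28 + 24.62)/2] = -3.38/26.31 ≈ -0.1285.
Arc elasticity E = %ΔQ/%ΔP ≈ 0.2338/-0.1285 ≈ -1.820.
|E| > 1: demand is elastic over this range.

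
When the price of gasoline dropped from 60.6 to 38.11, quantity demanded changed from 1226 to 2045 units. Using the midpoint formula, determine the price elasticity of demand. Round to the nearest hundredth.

%Δq = (2045 − 1226)/[(1226 + 2045)/2] = 819/1635.5 ≈ 0.5008.
%Δp = (38.11 − 60.6)/[(60.6 + 38.11)/2] = -22.49/49.355 ≈ -0.4557.
Arc elasticity E = %Δq/%Δp ≈ 0.5008/-0.4557 ≈ -1.10.
|E| > 1: demand is elastic over this range.

-1.10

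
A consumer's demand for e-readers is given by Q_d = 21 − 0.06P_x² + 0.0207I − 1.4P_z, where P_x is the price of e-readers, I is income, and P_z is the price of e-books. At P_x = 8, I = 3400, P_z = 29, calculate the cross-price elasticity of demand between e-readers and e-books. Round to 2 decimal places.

Evaluating quantity at (P_x, I, P_z) gives Q_d = 21 − 0.06(8)² + 0.0207(3400) − 1.4(29) = 21 − 3.84 + 70.38 − 40.6 = 46.94.
∂Q_d/∂P_z = −1.4, so E_xy = -1.4·(29/46.94) ≈ -0.86.
E_xy < 0: the goods are complements.

-0.86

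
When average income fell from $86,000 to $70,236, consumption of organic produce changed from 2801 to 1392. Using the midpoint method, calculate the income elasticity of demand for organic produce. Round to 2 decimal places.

3.33

%ΔQ = (1392 − 2801)/[(2801+1392)/2] = -1409/2096.5 ≈ -0.6721.
%ΔM = (70,236 − 86,000)/[(86,000+70,236)/2] = -15764/78118 ≈ -0.2018.
E_I = %ΔQ/%ΔM ≈ 3.33.
E_I > 1: normal good (luxury).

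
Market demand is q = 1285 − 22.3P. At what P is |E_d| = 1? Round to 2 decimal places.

28.81

For linear demand q = a − bP, E = −bP/(a − bP). |E| = 1 ⇒ bP = a − bP ⇒ P = a/(2b).
P = 1285/(2·22.3) ≈ 28.81.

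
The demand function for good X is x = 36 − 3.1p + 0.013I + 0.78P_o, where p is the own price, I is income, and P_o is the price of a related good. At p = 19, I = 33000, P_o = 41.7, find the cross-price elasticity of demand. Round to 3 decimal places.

0.074

Substituting, x = 36 − 3.1(19) + 0.013(33000) + 0.78(41.7) = 36 − 58.9 + 429 + 32.526 = 438.626.
∂x/∂P_o = +0.78, so E_xy = 0.78·(41.7/438.626) ≈ 0.074.
E_xy > 0: the goods are substitutes.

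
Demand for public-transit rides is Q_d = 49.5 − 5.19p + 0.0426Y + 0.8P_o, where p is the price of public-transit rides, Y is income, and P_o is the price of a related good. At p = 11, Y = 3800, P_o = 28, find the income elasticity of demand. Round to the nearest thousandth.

0.916

At the given point, Q_d = 49.5 − 5.19(11) + 0.0426(3800) + 0.8(28) = 49.5 − 57.09 + 161.88 + 22.4 = 176.69.
∂Q_d/∂Y = +0.0426, so E_I = 0.0426·(3800/176.69) ≈ 0.916.
E_I ∈ (0,1): normal good (necessity).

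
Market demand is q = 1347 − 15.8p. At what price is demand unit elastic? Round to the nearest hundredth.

For linear demand q = a − bp, E = −bp/(a − bp). |E| = 1 ⇒ bp = a − bp ⇒ p = a/(2b).
p = 1347/(2·15.8) ≈ 42.63.

42.63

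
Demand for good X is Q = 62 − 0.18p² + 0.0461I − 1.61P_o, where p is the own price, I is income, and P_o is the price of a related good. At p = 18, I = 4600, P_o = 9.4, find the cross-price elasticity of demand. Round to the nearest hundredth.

-0.08

Evaluating quantity at (p, I, P_o) gives Q = 62 − 0.18(18)² + 0.0461(4600) − 1.61(9.4) = 62 − 58.32 + 212.06 − 15.134 = 200.606.
∂Q/∂P_o = −1.61, so E_xy = -1.61·(9.4/200.606) ≈ -0.08.
E_xy < 0: the goods are complements.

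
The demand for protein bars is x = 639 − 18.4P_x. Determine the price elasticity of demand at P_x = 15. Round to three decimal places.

-0.760

At P_x = 15, x = 363.
dx/dP_x = −18.4.
Point elasticity E = (dx/dP_x)·(P_x/x) = -18.4 × 15/363 ≈ -0.760.
|E| < 1, so demand is inelastic at this price.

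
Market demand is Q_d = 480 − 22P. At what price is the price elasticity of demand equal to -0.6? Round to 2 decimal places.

Set −bP/(a − bP) = −0.6 ⇒ bP = 0.6(a − bP) ⇒ bP(1+0.6) = 0.6·a.
P = 0.6·480/(22·1.6) ≈ 8.18.

8.18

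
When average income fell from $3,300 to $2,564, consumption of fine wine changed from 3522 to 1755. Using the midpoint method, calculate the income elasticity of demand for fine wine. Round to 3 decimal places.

%ΔQ = (1755 − 3522)/[(3522+1755)/2] = -1767/2638.5 ≈ -0.6697.
%ΔI = (2,564 − 3,300)/[(3,300+2,564)/2] = -736/2932 ≈ -0.2510.
E_I = %ΔQ/%ΔI ≈ 2.668.
E_I > 1: normal good (luxury).

2.668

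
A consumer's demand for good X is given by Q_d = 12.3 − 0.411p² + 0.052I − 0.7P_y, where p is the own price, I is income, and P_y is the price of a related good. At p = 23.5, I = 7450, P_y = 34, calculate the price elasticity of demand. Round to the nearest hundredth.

-3.05

First evaluate Q_d: 12.3 − 0.411(23.5)² + 0.052(7450) − 0.7(34) = 12.3 − 226.9748 + 387.4 − 23.8 = 148.9253.
∂Q_d/∂p = −2·0.411·p = -19.317, so E_p = -19.317·(23.5/148.9253) ≈ -3.05.
|E_p| > 1: demand is elastic.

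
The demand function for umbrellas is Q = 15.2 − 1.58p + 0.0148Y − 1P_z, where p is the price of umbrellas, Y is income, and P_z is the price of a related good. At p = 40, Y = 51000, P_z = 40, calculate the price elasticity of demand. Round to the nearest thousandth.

Evaluating quantity at (p, Y, P_z) gives Q = 15.2 − 1.58(40) + 0.0148(51000) − 1(40) = 15.2 − 63.2 + 754.8 − 40 = 666.8.
∂Q/∂p = −1.58, so E_p = (−1.58)·(40/666.8) ≈ -0.095.
|E_p| < 1: demand is inelastic.

-0.095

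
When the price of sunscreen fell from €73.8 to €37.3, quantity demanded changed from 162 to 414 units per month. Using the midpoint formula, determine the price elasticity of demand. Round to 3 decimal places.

-1.332

%Δq = (414 − 162)/[(162 + 414)/2] = 252/288 ≈ 0.8750.
%ΔP = (37.3 − 73.8)/[(73.8 + 37.3)/2] = -36.5/55.55 ≈ -0.6571.
Arc elasticity E = %Δq/%ΔP ≈ 0.8750/-0.6571 ≈ -1.332.
|E| > 1: demand is elastic over this range.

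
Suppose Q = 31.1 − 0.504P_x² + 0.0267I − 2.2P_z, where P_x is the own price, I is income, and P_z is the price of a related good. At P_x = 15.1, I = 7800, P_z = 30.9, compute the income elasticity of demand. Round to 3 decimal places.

3.688

Substituting, Q = 31.1 − 0.504(15.1)² + 0.0267(7800) − 2.2(30.9) = 31.1 − 114.917 + 208.26 − 67.98 = 56.463.
∂Q/∂I = +0.0267, so E_I = 0.0267·(7800/56.463) ≈ 3.688.
E_I > 1: normal good (luxury).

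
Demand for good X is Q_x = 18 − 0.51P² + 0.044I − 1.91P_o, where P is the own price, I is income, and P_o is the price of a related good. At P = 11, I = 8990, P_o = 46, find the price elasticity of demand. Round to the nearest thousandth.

First evaluate Q_x: 18 − 0.51(11)² + 0.044(8990) − 1.91(46) = 18 − 61.71 + 395.56 − 87.86 = 263.99.
∂Q_x/∂P = −2·0.51·P = -11.22, so E_p = -11.22·(11/263.99) ≈ -0.468.
|E_p| < 1: demand is inelastic.

-0.468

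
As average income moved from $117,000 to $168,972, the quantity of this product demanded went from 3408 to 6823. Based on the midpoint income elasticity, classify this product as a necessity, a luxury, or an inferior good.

luxury

%ΔQ = (6823 − 3408)/[(3408+6823)/2] = 3415/5115.5 ≈ 0.6676.
%ΔM = (168,972 − 117,000)/[(117,000+168,972)/2] = 51972/142986 ≈ 0.3635.
E_I = %ΔQ/%ΔM ≈ 1.837.
E_I > 1: normal good (luxury).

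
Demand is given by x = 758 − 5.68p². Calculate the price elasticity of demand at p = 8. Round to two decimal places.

At p = 8, x = 394.48.
dx/dp = −2·5.68·p = −90.88.
Point elasticity E = (dx/dp)·(p/x) = -90.88 × 8/394.48 ≈ -1.84.
|E| > 1, so demand is elastic at this price.

-1.84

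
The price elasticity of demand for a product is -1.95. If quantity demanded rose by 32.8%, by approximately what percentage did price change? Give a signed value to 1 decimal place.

-16.8

%ΔQ ≈ E × %ΔP ⇒ %ΔP = %ΔQ / E = (32.8%)/(-1.95) ≈ -16.8%.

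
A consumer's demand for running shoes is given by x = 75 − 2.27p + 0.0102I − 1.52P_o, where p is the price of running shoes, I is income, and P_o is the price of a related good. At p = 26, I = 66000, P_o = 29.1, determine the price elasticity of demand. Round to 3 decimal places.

-0.092

At the given point, x = 75 − 2.27(26) + 0.0102(66000) − 1.52(29.1) = 75 − 59.02 + 673.2 − 44.232 = 644.948.
∂x/∂p = −2.27, so E_p = (−2.27)·(26/644.948) ≈ -0.092.
|E_p| < 1: demand is inelastic.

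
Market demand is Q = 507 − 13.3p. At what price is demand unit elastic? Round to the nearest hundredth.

For linear demand Q = a − bp, E = −bp/(a − bp). |E| = 1 ⇒ bp = a − bp ⇒ p = a/(2b).
p = 507/(2·13.3) ≈ 19.06.

19.06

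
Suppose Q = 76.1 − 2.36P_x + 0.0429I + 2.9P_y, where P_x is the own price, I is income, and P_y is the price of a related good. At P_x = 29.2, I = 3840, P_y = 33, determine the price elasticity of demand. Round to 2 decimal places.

Evaluating quantity at (P_x, I, P_y) gives Q = 76.1 − 2.36(29.2) + 0.0429(3840) + 2.9(33) = 76.1 − 68.912 + 164.736 + 95.7 = 267.624.
∂Q/∂P_x = −2.36, so E_p = (−2.36)·(29.2/267.624) ≈ -0.26.
|E_p| < 1: demand is inelastic.

-0.26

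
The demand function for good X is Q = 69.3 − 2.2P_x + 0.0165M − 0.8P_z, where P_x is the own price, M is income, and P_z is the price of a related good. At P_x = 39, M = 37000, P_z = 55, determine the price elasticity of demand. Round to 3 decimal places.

-0.156

Substituting, Q = 69.3 − 2.2(39) + 0.0165(37000) − 0.8(55) = 69.3 − 85.8 + 610.5 − 44 = 550.
∂Q/∂P_x = −2.2, so E_p = (−2.2)·(39/550) ≈ -0.156.
|E_p| < 1: demand is inelastic.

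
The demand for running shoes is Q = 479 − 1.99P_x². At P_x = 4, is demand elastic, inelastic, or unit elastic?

inelastic

At P_x = 4, Q = 447.16.
dQ/dP_x = −2·1.99·P_x = −15.92.
Point elasticity E = (dQ/dP_x)·(P_x/Q) = -15.92 × 4/447.16 ≈ -0.142.
|E| ≈ 0.142 < 1, so demand is inelastic.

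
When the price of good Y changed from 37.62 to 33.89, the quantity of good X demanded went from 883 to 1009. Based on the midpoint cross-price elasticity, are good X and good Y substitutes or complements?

%ΔQ_x = (1009 − 883)/[(883+1009)/2] = 126/946 ≈ 0.1332.
%ΔP_y = (33.89 − 37.62)/[(37.62+33.89)/2] ≈ -0.1043.
E_xy = 0.1332/-0.1043 ≈ -1.277.
E_xy < 0, so the goods are complements.

complements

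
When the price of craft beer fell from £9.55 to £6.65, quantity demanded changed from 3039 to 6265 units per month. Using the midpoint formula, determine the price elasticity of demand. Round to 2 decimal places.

%Δq = (6265 − 3039)/[(3039 + 6265)/2] = 3226/4652 ≈ 0.6935.
%ΔP = (6.65 − 9.55)/[(9.55 + 6.65)/2] = -2.9/8.1 ≈ -0.3580.
Arc elasticity E = %Δq/%ΔP ≈ 0.6935/-0.3580 ≈ -1.94.
|E| > 1: demand is elastic over this range.

-1.94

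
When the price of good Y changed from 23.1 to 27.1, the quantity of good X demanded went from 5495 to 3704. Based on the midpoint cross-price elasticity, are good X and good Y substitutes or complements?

complements

%ΔQ_x = (3704 − 5495)/[(5495+3704)/2] = -1791/4599.5 ≈ -0.3894.
%ΔP_y = (27.1 − 23.1)/[(23.1+27.1)/2] ≈ 0.1594.
E_xy = -0.3894/0.1594 ≈ -2.443.
E_xy < 0, so the goods are complements.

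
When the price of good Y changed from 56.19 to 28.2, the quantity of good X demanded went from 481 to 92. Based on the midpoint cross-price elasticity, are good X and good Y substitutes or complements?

%ΔQ_x = (92 − 481)/[(481+92)/2] = -389/286.5 ≈ -1.3578.
%ΔP_y = (28.2 − 56.19)/[(56.19+28.2)/2] ≈ -0.6633.
E_xy = -1.3578/-0.6633 ≈ 2.047.
E_xy > 0, so the goods are substitutes.

substitutes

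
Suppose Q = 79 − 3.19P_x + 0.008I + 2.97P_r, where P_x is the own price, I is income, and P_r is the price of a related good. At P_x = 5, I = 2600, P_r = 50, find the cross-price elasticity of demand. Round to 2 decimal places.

Q = 79 − 3.19(5) + 0.008(2600) + 2.97(50) = 79 − 15.95 + 20.8 + 148.5 = 232.35.
∂Q/∂P_r = +2.97, so E_xy = 2.97·(50/232.35) ≈ 0.64.
E_xy > 0: the goods are substitutes.

0.64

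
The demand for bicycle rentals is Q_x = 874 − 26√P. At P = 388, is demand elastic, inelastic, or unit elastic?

inelastic

At P = 388, Q_x = 361.8594.
dQ_x/dP = −26/(2√P) = −26/(2·19.6977).
Point elasticity E = (dQ_x/dP)·(P/Q_x) = -0.66 × 388/361.8594 ≈ -0.708.
|E| ≈ 0.708 < 1, so demand is inelastic.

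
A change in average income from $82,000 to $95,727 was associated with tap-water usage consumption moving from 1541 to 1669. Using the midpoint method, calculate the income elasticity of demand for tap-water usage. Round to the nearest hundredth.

%ΔQ = (1669 − 1541)/[(1541+1669)/2] = 128/1605 ≈ 0.0798.
%ΔI = (95,727 − 82,000)/[(82,000+95,727)/2] = 13727/88863.5 ≈ 0.1545.
E_I = %ΔQ/%ΔI ≈ 0.52.
E_I ∈ (0,1): normal good (necessity).

0.52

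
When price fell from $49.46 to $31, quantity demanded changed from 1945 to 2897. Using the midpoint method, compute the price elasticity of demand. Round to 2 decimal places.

-0.86

%Δq = (2897 − 1945)/[(1945 + 2897)/2] = 952/2421 ≈ 0.3932.
%ΔP = (31 − 49.46)/[(49.46 + 31)/2] = -18.46/40.23 ≈ -0.4589.
Arc elasticity E = %Δq/%ΔP ≈ 0.3932/-0.4589 ≈ -0.86.
|E| < 1: demand is inelastic over this range.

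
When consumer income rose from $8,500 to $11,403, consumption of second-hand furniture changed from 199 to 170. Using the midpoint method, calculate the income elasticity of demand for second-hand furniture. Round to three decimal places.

-0.539

%ΔQ = (170 − 199)/[(199+170)/2] = -29/184.5 ≈ -0.1572.
%ΔM = (11,403 − 8,500)/[(8,500+11,403)/2] = 2903/9951.5 ≈ 0.2917.
E_I = %ΔQ/%ΔM ≈ -0.539.
E_I < 0: inferior good.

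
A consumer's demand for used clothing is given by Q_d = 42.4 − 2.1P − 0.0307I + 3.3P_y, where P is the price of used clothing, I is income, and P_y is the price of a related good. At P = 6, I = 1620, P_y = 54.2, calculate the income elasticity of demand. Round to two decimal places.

Evaluating quantity at (P, I, P_y) gives Q_d = 42.4 − 2.1(6) − 0.0307(1620) + 3.3(54.2) = 42.4 − 12.6 − 49.734 + 178.86 = 158.926.
∂Q_d/∂I = −0.0307, so E_I = -0.0307·(1620/158.926) ≈ -0.31.
E_I < 0: inferior good.

-0.31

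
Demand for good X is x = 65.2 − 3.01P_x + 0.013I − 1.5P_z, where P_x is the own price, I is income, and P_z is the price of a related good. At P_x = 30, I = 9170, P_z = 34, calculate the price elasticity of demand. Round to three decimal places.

First evaluate x: 65.2 − 3.01(30) + 0.013(9170) − 1.5(34) = 65.2 − 90.3 + 119.21 − 51 = 43.11.
∂x/∂P_x = −3.01, so E_p = (−3.01)·(30/43.11) ≈ -2.095.
|E_p| > 1: demand is elastic.

-2.095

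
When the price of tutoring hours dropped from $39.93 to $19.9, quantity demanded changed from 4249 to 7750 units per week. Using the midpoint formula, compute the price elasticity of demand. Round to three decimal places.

%ΔQ = (7750 − 4249)/[(4249 + 7750)/2] = 3501/5999.5 ≈ 0.5835.
%Δp = (19.9 − 39.93)/[(39.93 + 19.9)/2] = -20.03/29.915 ≈ -0.6696.
Arc elasticity E = %ΔQ/%Δp ≈ 0.5835/-0.6696 ≈ -0.872.
|E| < 1: demand is inelastic over this range.

-0.872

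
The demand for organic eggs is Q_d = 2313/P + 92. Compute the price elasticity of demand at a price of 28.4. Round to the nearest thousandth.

-0.470

At P = 28.4, Q_d = 173.4437.
dQ_d/dP = −2313/P² = −2.8677.
Point elasticity E = (dQ_d/dP)·(P/Q_d) = -2.8677 × 28.4/173.4437 ≈ -0.470.
|E| < 1, so demand is inelastic at this price.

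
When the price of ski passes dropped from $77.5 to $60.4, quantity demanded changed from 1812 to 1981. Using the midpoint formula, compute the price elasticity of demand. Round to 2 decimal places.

-0.36

%Δq = (1981 − 1812)/[(1812 + 1981)/2] = 169/1896.5 ≈ 0.0891.
%ΔP = (60.4 − 77.5)/[(77.5 + 60.4)/2] = -17.1/68.95 ≈ -0.2480.
Arc elasticity E = %Δq/%ΔP ≈ 0.0891/-0.2480 ≈ -0.36.
|E| < 1: demand is inelastic over this range.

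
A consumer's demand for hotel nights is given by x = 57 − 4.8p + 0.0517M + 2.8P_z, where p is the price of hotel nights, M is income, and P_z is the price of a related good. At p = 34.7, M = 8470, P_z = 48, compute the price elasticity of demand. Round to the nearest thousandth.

Substituting, x = 57 − 4.8(34.7) + 0.0517(8470) + 2.8(48) = 57 − 166.56 + 437.899 + 134.4 = 462.739.
∂x/∂p = −4.8, so E_p = (−4.8)·(34.7/462.739) ≈ -0.360.
|E_p| < 1: demand is inelastic.

-0.360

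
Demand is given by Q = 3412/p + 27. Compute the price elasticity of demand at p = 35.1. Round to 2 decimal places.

-0.78

At p = 35.1, Q = 124.208.
dQ/dp = −3412/p² = −2.7695.
Point elasticity E = (dQ/dp)·(p/Q) = -2.7695 × 35.1/124.208 ≈ -0.78.
|E| < 1, so demand is inelastic at this price.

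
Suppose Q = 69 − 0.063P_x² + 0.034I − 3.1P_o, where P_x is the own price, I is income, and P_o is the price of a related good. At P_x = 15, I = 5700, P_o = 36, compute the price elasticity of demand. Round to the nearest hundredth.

First evaluate Q: 69 − 0.063(15)² + 0.034(5700) − 3.1(36) = 69 − 14.175 + 193.8 − 111.6 = 137.025.
∂Q/∂P_x = −2·0.063·P_x = -1.89, so E_p = -1.89·(15/137.025) ≈ -0.21.
|E_p| < 1: demand is inelastic.

-0.21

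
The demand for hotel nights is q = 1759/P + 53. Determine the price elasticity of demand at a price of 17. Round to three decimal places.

At P = 17, q = 156.4706.
dq/dP = −1759/P² = −6.0865.
Point elasticity E = (dq/dP)·(P/q) = -6.0865 × 17/156.4706 ≈ -0.661.
|E| < 1, so demand is inelastic at this price.

-0.661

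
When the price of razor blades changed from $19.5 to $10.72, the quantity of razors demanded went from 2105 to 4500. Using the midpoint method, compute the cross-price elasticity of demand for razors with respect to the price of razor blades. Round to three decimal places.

-1.248

%ΔQ_x = (4500 − 2105)/[(2105+4500)/2] = 2395/3302.5 ≈ 0.7252.
%ΔP_y = (10.72 − 19.5)/[(19.5+10.72)/2] ≈ -0.5811.
E_xy = 0.7252/-0.5811 ≈ -1.248.
E_xy < 0, so razors and razor blades are complements.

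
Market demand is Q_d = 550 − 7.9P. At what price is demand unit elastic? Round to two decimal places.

For linear demand Q_d = a − bP, E = −bP/(a − bP). |E| = 1 ⇒ bP = a − bP ⇒ P = a/(2b).
P = 550/(2·7.9) ≈ 34.81.

34.81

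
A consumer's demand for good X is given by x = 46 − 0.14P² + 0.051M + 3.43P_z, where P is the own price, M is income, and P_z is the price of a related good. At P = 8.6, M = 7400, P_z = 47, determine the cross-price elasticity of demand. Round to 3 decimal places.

Evaluating quantity at (P, M, P_z) gives x = 46 − 0.14(8.6)² + 0.051(7400) + 3.43(47) = 46 − 10.3544 + 377.4 + 161.21 = 574.2556.
∂x/∂P_z = +3.43, so E_xy = 3.43·(47/574.2556) ≈ 0.281.
E_xy > 0: the goods are substitutes.

0.281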